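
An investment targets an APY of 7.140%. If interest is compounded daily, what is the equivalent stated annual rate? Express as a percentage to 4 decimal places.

(1 + r/365)^365 − 1 = 0.07140, so 1 + r/365 = 1.07140^(1/365).
r/365 = 0.000189, so r = 0.068973 = 6.8973%.

6.8973%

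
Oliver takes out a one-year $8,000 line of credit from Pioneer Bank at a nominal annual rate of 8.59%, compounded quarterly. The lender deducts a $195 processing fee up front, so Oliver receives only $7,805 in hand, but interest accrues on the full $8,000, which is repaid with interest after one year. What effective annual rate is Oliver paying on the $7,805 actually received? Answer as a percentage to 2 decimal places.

Amount owed after one year: 8,000 × (1 + 0.0859/4)^4 = 8,000 × 1.088707 = $8,709.66.
Effective rate on net proceeds: 8,709.66 / 7,805 − 1 = 0.115907 = 11.59%.

11.59%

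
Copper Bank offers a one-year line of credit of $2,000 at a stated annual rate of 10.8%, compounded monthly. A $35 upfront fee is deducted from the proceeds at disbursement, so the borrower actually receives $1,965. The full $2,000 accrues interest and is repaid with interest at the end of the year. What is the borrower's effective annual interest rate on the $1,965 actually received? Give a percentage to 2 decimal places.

Amount owed after one year: 2,000 × (1 + 0.108/12)^12 = 2,000 × 1.113510 = $2,227.02.
Effective rate on net proceeds: 2,227.02 / 1,965 − 1 = 0.133343 = 13.33%.

13.33%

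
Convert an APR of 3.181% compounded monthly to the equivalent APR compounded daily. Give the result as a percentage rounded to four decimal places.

3.1769%

EAR = (1 + 0.03181/12)^12 − 1 = 0.032278.
Solve (1 + r/365)^365 = 1.032278: r/365 = 1.032278^(1/365) − 1 = 0.000087, so r = 0.031769 = 3.1769%.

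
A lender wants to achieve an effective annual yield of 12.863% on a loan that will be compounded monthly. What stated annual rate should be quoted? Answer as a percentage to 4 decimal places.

(1 + r/12)^12 − 1 = 0.12863, so 1 + r/12 = 1.12863^(1/12).
r/12 = 0.010135, so r = 0.121617 = 12.1617%.

12.1617%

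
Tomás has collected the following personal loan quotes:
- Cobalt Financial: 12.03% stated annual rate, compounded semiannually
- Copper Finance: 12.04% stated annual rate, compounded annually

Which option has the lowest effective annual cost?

Cobalt Financial: (1 + 0.1203/2)^2 − 1 = 12.392%
Copper Finance: compounded annually, EAR = 12.040%
The lowest effective annual rate is Copper Finance at 12.040%.

Copper Finance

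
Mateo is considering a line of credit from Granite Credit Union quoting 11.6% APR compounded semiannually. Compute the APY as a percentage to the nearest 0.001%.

11.936%

EAR = (1 + 0.116/2)^2 − 1.
= 1.119364 − 1 = 11.936%.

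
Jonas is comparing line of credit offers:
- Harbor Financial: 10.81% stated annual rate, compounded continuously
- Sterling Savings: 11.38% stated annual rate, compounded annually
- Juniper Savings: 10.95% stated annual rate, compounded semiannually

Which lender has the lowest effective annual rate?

Juniper Savings

Harbor Financial: e^0.1081 − 1 = 11.416%
Sterling Savings: compounded annually, EAR = 11.380%
Juniper Savings: (1 + 0.1095/2)^2 − 1 = 11.250%
The lowest effective annual rate is Juniper Savings at 11.250%.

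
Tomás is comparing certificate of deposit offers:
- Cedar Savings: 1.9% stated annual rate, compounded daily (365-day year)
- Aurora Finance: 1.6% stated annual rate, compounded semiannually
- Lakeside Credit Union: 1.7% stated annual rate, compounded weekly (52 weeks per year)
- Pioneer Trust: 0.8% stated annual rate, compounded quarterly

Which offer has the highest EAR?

Cedar Savings

Cedar Savings: (1 + 0.019/365)^365 − 1 = 1.918%
Aurora Finance: (1 + 0.016/2)^2 − 1 = 1.606%
Lakeside Credit Union: (1 + 0.017/52)^52 − 1 = 1.714%
Pioneer Trust: (1 + 0.008/4)^4 − 1 = 0.802%
The highest effective annual rate is Cedar Savings at 1.918%.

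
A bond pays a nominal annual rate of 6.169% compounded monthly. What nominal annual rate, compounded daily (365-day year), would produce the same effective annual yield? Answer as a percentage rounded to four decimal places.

EAR = (1 + 0.06169/12)^12 − 1 = 0.063464.
Solve (1 + r/365)^365 = 1.063464: r/365 = 1.063464^(1/365) − 1 = 0.000169, so r = 0.061537 = 6.1537%.

6.1537%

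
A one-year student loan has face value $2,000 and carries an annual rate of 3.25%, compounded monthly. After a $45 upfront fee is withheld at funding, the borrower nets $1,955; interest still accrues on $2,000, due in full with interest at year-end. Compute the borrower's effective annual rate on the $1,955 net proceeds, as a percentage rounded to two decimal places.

5.68%

Amount owed after one year: 2,000 × (1 + 0.0325/12)^12 = 2,000 × 1.032989 = $2,065.98.
Effective rate on net proceeds: 2,065.98 / 1,955 − 1 = 0.056766 = 5.68%.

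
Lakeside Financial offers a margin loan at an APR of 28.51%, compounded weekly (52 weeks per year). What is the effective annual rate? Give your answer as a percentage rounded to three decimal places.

EAR = (1 + 0.2851/52)^52 − 1.
= 1.328860 − 1 = 32.886%.

32.886%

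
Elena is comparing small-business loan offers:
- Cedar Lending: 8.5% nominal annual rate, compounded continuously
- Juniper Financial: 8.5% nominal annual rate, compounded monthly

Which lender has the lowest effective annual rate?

Juniper Financial

Cedar Lending: e^0.085 − 1 = 8.872%
Juniper Financial: (1 + 0.085/12)^12 − 1 = 8.839%
The lowest effective annual rate is Juniper Financial at 8.839%.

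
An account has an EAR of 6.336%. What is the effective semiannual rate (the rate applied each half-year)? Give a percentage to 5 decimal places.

3.11935%

The per-half-year rate i satisfies (1 + i)^2 = 1 + 0.06336.
i = 1.06336^(1/2) − 1 = 0.0311935 = 3.11935%.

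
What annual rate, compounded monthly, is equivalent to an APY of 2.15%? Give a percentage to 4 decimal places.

(1 + r/12)^12 − 1 = 0.0215, so 1 + r/12 = 1.0215^(1/12).
r/12 = 0.001774, so r = 0.021291 = 2.1291%.

2.1291%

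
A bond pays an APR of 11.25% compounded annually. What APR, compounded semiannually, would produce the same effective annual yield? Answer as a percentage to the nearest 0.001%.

10.950%

Compounded annually, EAR = nominal = 0.112500.
Solve (1 + r/2)^2 = 1.112500: r/2 = 1.112500^(1/2) − 1 = 0.054751, so r = 0.109502 = 10.950%.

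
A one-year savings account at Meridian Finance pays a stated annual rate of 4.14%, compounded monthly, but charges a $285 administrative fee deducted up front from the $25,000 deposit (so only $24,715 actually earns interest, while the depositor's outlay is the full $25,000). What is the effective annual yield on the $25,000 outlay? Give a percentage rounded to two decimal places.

Value after one year: 24,715 × (1 + 0.0414/12)^12 = 24,715 × 1.042195 = $25,757.84.
Effective yield on the $25,000 outlay: 25,757.84 / 25,000 − 1 = 0.030314 = 3.03%.

3.03%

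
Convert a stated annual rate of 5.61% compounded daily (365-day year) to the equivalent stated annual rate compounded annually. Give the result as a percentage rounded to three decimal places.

EAR = (1 + 0.0561/365)^365 − 1 = 0.057699.
Compounded annually, the equivalent nominal rate is the EAR itself: 5.770%.

5.770%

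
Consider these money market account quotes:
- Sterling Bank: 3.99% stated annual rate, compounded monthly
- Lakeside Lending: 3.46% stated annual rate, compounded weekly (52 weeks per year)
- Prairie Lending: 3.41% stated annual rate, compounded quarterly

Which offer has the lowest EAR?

Sterling Bank: (1 + 0.0399/12)^12 − 1 = 4.064%
Lakeside Lending: (1 + 0.0346/52)^52 − 1 = 3.519%
Prairie Lending: (1 + 0.0341/4)^4 − 1 = 3.454%
The lowest effective annual rate is Prairie Lending at 3.454%.

Prairie Lending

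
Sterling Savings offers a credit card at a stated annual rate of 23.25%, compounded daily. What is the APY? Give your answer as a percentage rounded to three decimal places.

EAR = (1 + 0.2325/365)^365 − 1.
= (1 + 0.000637)^365 − 1 = 1.261657 − 1 = 26.166%.

26.166%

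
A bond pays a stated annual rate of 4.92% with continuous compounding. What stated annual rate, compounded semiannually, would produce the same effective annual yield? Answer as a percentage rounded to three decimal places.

EAR under continuous compounding: e^0.0492 − 1 = 0.050430.
Solve (1 + r/2)^2 = 1.050430: r/2 = 1.050430^(1/2) − 1 = 0.024905, so r = 0.049810 = 4.981%.

4.981%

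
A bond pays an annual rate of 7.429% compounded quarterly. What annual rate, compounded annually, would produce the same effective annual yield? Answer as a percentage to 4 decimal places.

EAR = (1 + 0.07429/4)^4 − 1 = 0.076385.
Compounded annually, the equivalent nominal rate is the EAR itself: 7.6385%.

7.6385%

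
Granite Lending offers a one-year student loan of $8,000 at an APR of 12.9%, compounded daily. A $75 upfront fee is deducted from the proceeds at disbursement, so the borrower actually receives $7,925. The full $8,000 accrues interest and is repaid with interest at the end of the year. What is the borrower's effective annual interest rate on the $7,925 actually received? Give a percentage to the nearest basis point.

Amount owed after one year: 8,000 × (1 + 0.129/365)^365 = 8,000 × 1.137664 = $9,101.31.
Effective rate on net proceeds: 9,101.31 / 7,925 − 1 = 0.148431 = 14.84%.

14.84%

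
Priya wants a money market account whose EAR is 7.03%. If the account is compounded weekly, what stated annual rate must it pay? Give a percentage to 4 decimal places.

(1 + r/52)^52 − 1 = 0.0703, so 1 + r/52 = 1.0703^(1/52).
r/52 = 0.001307, so r = 0.067983 = 6.7983%.

6.7983%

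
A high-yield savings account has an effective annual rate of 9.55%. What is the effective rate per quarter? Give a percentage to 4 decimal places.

The per-quarter rate i satisfies (1 + i)^4 = 1 + 0.0955.
i = 1.0955^(1/4) − 1 = 0.0230647 = 2.3065%.

2.3065%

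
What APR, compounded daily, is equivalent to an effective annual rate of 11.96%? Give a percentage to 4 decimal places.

(1 + r/365)^365 − 1 = 0.1196, so 1 + r/365 = 1.1196^(1/365).
r/365 = 0.000310, so r = 0.112989 = 11.2989%.

11.2989%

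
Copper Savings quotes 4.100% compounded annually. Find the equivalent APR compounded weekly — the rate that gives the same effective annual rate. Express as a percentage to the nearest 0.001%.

Compounded annually, EAR = nominal = 0.041000.
Solve (1 + r/52)^52 = 1.041000: r/52 = 1.041000^(1/52) − 1 = 0.000773, so r = 0.040197 = 4.020%.

4.020%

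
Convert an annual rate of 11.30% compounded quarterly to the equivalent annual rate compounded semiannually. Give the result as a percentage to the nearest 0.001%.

11.460%

EAR = (1 + 0.1130/4)^4 − 1 = 0.117879.
Solve (1 + r/2)^2 = 1.117879: r/2 = 1.117879^(1/2) − 1 = 0.057298, so r = 0.114596 = 11.460%.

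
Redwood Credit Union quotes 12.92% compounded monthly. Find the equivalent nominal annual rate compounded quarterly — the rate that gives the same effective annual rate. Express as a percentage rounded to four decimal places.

EAR = (1 + 0.1292/12)^12 − 1 = 0.137132.
Solve (1 + r/4)^4 = 1.137132: r/4 = 1.137132^(1/4) − 1 = 0.032649, so r = 0.130596 = 13.0596%.

13.0596%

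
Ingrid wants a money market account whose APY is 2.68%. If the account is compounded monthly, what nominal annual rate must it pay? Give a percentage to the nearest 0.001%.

2.648%

(1 + r/12)^12 − 1 = 0.0268, so 1 + r/12 = 1.0268^(1/12).
r/12 = 0.002206, so r = 0.026476 = 2.648%.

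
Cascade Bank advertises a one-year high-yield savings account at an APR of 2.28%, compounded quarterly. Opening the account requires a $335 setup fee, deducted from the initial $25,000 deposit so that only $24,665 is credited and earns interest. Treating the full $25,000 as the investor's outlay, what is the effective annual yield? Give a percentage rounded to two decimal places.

Value after one year: 24,665 × (1 + 0.0228/4)^4 = 24,665 × 1.022996 = $25,232.19.
Effective yield on the $25,000 outlay: 25,232.19 / 25,000 − 1 = 0.009288 = 0.93%.

0.93%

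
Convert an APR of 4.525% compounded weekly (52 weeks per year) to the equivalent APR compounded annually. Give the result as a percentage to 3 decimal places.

4.627%

EAR = (1 + 0.04525/52)^52 − 1 = 0.046269.
Compounded annually, the equivalent nominal rate is the EAR itself: 4.627%.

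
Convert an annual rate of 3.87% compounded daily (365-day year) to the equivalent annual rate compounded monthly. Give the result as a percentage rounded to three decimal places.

3.876%

EAR = (1 + 0.0387/365)^365 − 1 = 0.039456.
Solve (1 + r/12)^12 = 1.039456: r/12 = 1.039456^(1/12) − 1 = 0.003230, so r = 0.038760 = 3.876%.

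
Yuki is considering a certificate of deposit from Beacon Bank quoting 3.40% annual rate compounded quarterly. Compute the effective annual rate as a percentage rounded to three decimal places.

EAR = (1 + 0.0340/4)^4 − 1.
= (1 + 0.008500)^4 − 1 = 1.034436 − 1 = 3.444%.

3.444%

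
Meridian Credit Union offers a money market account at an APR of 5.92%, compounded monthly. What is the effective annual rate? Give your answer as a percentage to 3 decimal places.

6.083%

EAR = (1 + 0.0592/12)^12 − 1.
= (1 + 0.004933)^12 − 1 = 1.060833 − 1 = 6.083%.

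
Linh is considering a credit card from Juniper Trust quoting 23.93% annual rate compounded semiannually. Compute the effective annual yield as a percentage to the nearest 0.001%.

25.362%

EAR = (1 + 0.2393/2)^2 − 1.
= (1 + 0.119650)^2 − 1 = 1.253616 − 1 = 25.362%.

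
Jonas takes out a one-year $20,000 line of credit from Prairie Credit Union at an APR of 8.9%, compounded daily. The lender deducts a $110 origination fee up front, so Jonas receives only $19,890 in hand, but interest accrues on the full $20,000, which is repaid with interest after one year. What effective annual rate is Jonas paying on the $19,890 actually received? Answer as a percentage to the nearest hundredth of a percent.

Amount owed after one year: 20,000 × (1 + 0.089/365)^365 = 20,000 × 1.093069 = $21,861.38.
Effective rate on net proceeds: 21,861.38 / 19,890 − 1 = 0.099114 = 9.91%.

9.91%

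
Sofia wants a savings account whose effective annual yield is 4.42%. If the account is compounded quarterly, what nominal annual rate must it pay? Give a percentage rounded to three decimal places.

4.349%

(1 + r/4)^4 − 1 = 0.0442, so 1 + r/4 = 1.0442^(1/4).
r/4 = 0.010871, so r = 0.043486 = 4.349%.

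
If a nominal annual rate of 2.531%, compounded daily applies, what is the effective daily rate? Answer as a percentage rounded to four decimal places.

With a nominal annual rate compounded daily, the periodic rate is the nominal rate divided by 365.
i = 0.02531 / 365 = 0.0000693 = 0.0069%.

0.0069%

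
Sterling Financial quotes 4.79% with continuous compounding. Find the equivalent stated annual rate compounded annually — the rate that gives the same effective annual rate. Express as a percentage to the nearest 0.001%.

4.907%

EAR under continuous compounding: e^0.0479 − 1 = 0.049066.
Compounded annually, the equivalent nominal rate is the EAR itself: 4.907%.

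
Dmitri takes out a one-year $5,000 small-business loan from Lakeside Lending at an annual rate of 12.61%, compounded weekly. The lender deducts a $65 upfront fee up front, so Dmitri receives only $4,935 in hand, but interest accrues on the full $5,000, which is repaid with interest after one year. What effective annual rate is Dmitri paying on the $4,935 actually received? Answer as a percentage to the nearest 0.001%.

Amount owed after one year: 5,000 × (1 + 0.1261/52)^52 = 5,000 × 1.134222 = $5,671.11.
Effective rate on net proceeds: 5,671.11 / 4,935 − 1 = 0.149162 = 14.916%.

14.916%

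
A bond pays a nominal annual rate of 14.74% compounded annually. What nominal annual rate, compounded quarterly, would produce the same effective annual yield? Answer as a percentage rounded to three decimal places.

Compounded annually, EAR = nominal = 0.147400.
Solve (1 + r/4)^4 = 1.147400: r/4 = 1.147400^(1/4) − 1 = 0.034972, so r = 0.139889 = 13.989%.

13.989%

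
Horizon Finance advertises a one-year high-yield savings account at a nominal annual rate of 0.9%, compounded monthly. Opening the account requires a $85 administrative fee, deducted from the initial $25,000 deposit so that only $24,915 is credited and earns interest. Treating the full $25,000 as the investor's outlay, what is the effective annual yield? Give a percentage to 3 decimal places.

Value after one year: 24,915 × (1 + 0.009/12)^12 = 24,915 × 1.009037 = $25,140.16.
Effective yield on the $25,000 outlay: 25,140.16 / 25,000 − 1 = 0.005606 = 0.561%.

0.561%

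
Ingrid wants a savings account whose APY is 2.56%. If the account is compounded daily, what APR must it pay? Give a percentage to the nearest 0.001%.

2.528%

(1 + r/365)^365 − 1 = 0.0256, so 1 + r/365 = 1.0256^(1/365).
r/365 = 0.000069, so r = 0.025279 = 2.528%.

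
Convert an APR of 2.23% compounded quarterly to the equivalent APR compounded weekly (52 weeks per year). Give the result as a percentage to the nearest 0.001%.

EAR = (1 + 0.0223/4)^4 − 1 = 0.022487.
Solve (1 + r/52)^52 = 1.022487: r/52 = 1.022487^(1/52) − 1 = 0.000428, so r = 0.022243 = 2.224%.

2.224%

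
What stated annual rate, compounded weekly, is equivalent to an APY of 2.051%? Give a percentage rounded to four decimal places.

2.0306%

(1 + r/52)^52 − 1 = 0.02051, so 1 + r/52 = 1.02051^(1/52).
r/52 = 0.000391, so r = 0.020306 = 2.0306%.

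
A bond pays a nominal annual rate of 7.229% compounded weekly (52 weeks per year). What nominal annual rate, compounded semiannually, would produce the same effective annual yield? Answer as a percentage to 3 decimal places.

7.356%

EAR = (1 + 0.07229/52)^52 − 1 = 0.074913.
Solve (1 + r/2)^2 = 1.074913: r/2 = 1.074913^(1/2) − 1 = 0.036780, so r = 0.073560 = 7.356%.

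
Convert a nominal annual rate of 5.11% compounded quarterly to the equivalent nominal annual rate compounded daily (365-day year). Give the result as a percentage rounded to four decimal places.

EAR = (1 + 0.0511/4)^4 − 1 = 0.052088.
Solve (1 + r/365)^365 = 1.052088: r/365 = 1.052088^(1/365) − 1 = 0.000139, so r = 0.050780 = 5.0780%.

5.0780%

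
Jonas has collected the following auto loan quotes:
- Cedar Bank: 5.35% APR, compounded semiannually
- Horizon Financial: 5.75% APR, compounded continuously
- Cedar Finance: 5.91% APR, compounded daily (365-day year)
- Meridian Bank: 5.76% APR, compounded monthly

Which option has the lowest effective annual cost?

Cedar Bank

Cedar Bank: (1 + 0.0535/2)^2 − 1 = 5.422%
Horizon Financial: e^0.0575 − 1 = 5.919%
Cedar Finance: (1 + 0.0591/365)^365 − 1 = 6.088%
Meridian Bank: (1 + 0.0576/12)^12 − 1 = 5.915%
The lowest effective annual rate is Cedar Bank at 5.422%.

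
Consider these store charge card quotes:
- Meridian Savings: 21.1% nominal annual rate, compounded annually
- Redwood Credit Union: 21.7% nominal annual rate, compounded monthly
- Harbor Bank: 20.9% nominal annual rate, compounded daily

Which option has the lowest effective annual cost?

Meridian Savings

Meridian Savings: compounded annually, EAR = 21.100%
Redwood Credit Union: (1 + 0.217/12)^12 − 1 = 23.994%
Harbor Bank: (1 + 0.209/365)^365 − 1 = 23.237%
The lowest effective annual rate is Meridian Savings at 21.100%.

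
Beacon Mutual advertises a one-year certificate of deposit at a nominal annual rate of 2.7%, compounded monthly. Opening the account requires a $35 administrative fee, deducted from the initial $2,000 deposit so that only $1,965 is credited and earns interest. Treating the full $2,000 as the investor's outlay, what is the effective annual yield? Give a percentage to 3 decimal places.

0.936%

Value after one year: 1,965 × (1 + 0.027/12)^12 = 1,965 × 1.027337 = $2,018.72.
Effective yield on the $2,000 outlay: 2,018.72 / 2,000 − 1 = 0.009358 = 0.936%.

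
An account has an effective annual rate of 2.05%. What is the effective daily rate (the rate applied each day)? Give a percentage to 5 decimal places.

0.00556%

The per-day rate i satisfies (1 + i)^365 = 1 + 0.0205.
i = 1.0205^(1/365) − 1 = 0.0000556 = 0.00556%.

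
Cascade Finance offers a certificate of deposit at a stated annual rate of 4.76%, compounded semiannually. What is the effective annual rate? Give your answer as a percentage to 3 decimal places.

4.817%

EAR = (1 + 0.0476/2)^2 − 1.
= 1.048166 − 1 = 4.817%.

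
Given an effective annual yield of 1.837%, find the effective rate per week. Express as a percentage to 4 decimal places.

0.0350%

The per-week rate i satisfies (1 + i)^52 = 1 + 0.01837.
i = 1.01837^(1/52) − 1 = 0.0003501 = 0.0350%.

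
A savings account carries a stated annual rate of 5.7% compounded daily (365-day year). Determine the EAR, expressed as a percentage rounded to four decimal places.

EAR = (1 + 0.057/365)^365 − 1.
= (1 + 0.000156)^365 − 1 = 1.058651 − 1 = 5.8651%.

5.8651%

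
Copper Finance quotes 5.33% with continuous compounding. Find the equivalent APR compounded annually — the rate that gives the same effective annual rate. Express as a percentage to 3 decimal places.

5.475%

EAR under continuous compounding: e^0.0533 − 1 = 0.054746.
Compounded annually, the equivalent nominal rate is the EAR itself: 5.475%.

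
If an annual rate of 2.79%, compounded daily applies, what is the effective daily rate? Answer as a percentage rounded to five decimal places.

0.00764%

With a nominal annual rate compounded daily, the periodic rate is the nominal rate divided by 365.
i = 0.0279 / 365 = 0.0000764 = 0.00764%.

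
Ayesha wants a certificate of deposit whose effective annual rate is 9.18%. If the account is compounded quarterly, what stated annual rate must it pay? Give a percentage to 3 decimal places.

8.880%

(1 + r/4)^4 − 1 = 0.0918, so 1 + r/4 = 1.0918^(1/4).
r/4 = 0.022200, so r = 0.088799 = 8.880%.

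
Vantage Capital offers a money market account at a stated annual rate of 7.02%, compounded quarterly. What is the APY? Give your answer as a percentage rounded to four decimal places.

7.2070%

EAR = (1 + 0.0702/4)^4 − 1.
= 1.072070 − 1 = 7.2070%.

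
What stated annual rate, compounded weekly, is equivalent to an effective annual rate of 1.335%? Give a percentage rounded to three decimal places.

1.326%

(1 + r/52)^52 − 1 = 0.01335, so 1 + r/52 = 1.01335^(1/52).
r/52 = 0.000255, so r = 0.013263 = 1.326%.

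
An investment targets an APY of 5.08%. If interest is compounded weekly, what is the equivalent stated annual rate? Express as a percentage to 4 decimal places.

4.9575%

(1 + r/52)^52 − 1 = 0.0508, so 1 + r/52 = 1.0508^(1/52).
r/52 = 0.000953, so r = 0.049575 = 4.9575%.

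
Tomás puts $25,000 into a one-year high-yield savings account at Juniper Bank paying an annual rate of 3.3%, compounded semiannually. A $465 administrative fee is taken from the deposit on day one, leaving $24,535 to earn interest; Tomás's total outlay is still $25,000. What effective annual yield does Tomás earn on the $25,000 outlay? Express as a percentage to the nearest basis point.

Value after one year: 24,535 × (1 + 0.033/2)^2 = 24,535 × 1.033272 = $25,351.33.
Effective yield on the $25,000 outlay: 25,351.33 / 25,000 − 1 = 0.014053 = 1.41%.

1.41%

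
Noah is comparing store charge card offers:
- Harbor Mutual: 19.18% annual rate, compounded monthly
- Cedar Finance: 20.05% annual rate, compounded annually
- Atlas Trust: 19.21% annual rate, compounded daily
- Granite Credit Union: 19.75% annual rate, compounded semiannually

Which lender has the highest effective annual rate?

Atlas Trust

Harbor Mutual: (1 + 0.1918/12)^12 − 1 = 20.959%
Cedar Finance: compounded annually, EAR = 20.050%
Atlas Trust: (1 + 0.1921/365)^365 − 1 = 21.173%
Granite Credit Union: (1 + 0.1975/2)^2 − 1 = 20.725%
The highest effective annual rate is Atlas Trust at 21.173%.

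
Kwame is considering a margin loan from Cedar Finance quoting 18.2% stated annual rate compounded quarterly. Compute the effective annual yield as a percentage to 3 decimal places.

EAR = (1 + 0.182/4)^4 − 1.
= 1.194803 − 1 = 19.480%.

19.480%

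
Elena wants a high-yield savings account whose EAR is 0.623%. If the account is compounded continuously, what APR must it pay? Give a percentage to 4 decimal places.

0.6211%

Continuous: nominal r satisfies e^r − 1 = 0.00623.
r = ln(1 + 0.00623) = ln(1.00623) = 0.006211 = 0.6211%.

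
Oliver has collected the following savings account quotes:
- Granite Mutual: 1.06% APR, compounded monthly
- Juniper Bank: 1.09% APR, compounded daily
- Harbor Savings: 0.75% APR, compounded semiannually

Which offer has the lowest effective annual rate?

Granite Mutual: (1 + 0.0106/12)^12 − 1 = 1.065%
Juniper Bank: (1 + 0.0109/365)^365 − 1 = 1.096%
Harbor Savings: (1 + 0.0075/2)^2 − 1 = 0.751%
The lowest effective annual rate is Harbor Savings at 0.751%.

Harbor Savings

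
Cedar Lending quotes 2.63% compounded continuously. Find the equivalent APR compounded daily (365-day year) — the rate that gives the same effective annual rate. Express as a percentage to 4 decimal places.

2.6301%

EAR under continuous compounding: e^0.0263 − 1 = 0.026649.
Solve (1 + r/365)^365 = 1.026649: r/365 = 1.026649^(1/365) − 1 = 0.000072, so r = 0.026301 = 2.6301%.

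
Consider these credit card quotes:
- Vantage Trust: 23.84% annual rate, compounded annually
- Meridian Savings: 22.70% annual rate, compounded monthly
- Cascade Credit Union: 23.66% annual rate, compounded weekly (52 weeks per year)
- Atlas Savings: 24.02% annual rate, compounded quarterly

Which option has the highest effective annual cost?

Vantage Trust: compounded annually, EAR = 23.840%
Meridian Savings: (1 + 0.2270/12)^12 − 1 = 25.217%
Cascade Credit Union: (1 + 0.2366/52)^52 − 1 = 26.625%
Atlas Savings: (1 + 0.2402/4)^4 − 1 = 26.272%
The highest effective annual rate is Cascade Credit Union at 26.625%.

Cascade Credit Union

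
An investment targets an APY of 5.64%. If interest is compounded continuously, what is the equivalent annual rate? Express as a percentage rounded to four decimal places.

5.4867%

Continuous: nominal r satisfies e^r − 1 = 0.0564.
r = ln(1 + 0.0564) = ln(1.0564) = 0.054867 = 5.4867%.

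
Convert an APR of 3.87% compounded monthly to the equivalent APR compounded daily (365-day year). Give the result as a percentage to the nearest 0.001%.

3.864%

EAR = (1 + 0.0387/12)^12 − 1 = 0.039394.
Solve (1 + r/365)^365 = 1.039394: r/365 = 1.039394^(1/365) − 1 = 0.000106, so r = 0.038640 = 3.864%.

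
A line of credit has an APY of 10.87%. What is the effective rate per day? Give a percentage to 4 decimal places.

0.0283%

The per-day rate i satisfies (1 + i)^365 = 1 + 0.1087.
i = 1.1087^(1/365) − 1 = 0.0002827 = 0.0283%.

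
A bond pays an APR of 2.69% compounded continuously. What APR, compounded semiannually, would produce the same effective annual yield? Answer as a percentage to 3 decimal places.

EAR under continuous compounding: e^0.0269 − 1 = 0.027265.
Solve (1 + r/2)^2 = 1.027265: r/2 = 1.027265^(1/2) − 1 = 0.013541, so r = 0.027082 = 2.708%.

2.708%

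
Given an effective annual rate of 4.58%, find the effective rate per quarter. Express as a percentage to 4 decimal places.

The per-quarter rate i satisfies (1 + i)^4 = 1 + 0.0458.
i = 1.0458^(1/4) − 1 = 0.0112584 = 1.1258%.

1.1258%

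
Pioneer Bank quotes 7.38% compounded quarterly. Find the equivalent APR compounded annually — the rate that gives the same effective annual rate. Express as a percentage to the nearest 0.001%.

7.587%

EAR = (1 + 0.0738/4)^4 − 1 = 0.075868.
Compounded annually, the equivalent nominal rate is the EAR itself: 7.587%.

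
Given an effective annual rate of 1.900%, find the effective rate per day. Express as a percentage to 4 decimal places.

The per-day rate i satisfies (1 + i)^365 = 1 + 0.01900.
i = 1.01900^(1/365) − 1 = 0.0000516 = 0.0052%.

0.0052%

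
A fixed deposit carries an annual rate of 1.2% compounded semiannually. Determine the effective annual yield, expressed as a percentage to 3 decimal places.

1.204%

EAR = (1 + 0.012/2)^2 − 1.
= 1.012036 − 1 = 1.204%.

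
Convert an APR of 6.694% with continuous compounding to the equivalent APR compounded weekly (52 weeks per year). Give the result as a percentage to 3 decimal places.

6.698%

EAR under continuous compounding: e^0.06694 − 1 = 0.069231.
Solve (1 + r/52)^52 = 1.069231: r/52 = 1.069231^(1/52) − 1 = 0.001288, so r = 0.066983 = 6.698%.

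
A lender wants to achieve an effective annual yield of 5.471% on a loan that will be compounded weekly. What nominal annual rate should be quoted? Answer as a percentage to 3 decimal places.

5.329%

(1 + r/52)^52 − 1 = 0.05471, so 1 + r/52 = 1.05471^(1/52).
r/52 = 0.001025, so r = 0.053293 = 5.329%.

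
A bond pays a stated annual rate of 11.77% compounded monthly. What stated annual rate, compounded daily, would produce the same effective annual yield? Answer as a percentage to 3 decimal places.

EAR = (1 + 0.1177/12)^12 − 1 = 0.124262.
Solve (1 + r/365)^365 = 1.124262: r/365 = 1.124262^(1/365) − 1 = 0.000321, so r = 0.117145 = 11.715%.

11.715%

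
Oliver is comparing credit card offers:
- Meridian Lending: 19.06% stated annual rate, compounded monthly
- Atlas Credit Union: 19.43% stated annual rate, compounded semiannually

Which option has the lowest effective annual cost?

Meridian Lending: (1 + 0.1906/12)^12 − 1 = 20.816%
Atlas Credit Union: (1 + 0.1943/2)^2 − 1 = 20.374%
The lowest effective annual rate is Atlas Credit Union at 20.374%.

Atlas Credit Union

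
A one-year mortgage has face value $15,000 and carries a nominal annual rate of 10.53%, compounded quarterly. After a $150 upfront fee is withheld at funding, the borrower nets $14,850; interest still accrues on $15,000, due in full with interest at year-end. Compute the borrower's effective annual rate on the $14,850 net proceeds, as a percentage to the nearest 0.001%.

12.074%

Amount owed after one year: 15,000 × (1 + 0.1053/4)^4 = 15,000 × 1.109531 = $16,642.97.
Effective rate on net proceeds: 16,642.97 / 14,850 − 1 = 0.120739 = 12.074%.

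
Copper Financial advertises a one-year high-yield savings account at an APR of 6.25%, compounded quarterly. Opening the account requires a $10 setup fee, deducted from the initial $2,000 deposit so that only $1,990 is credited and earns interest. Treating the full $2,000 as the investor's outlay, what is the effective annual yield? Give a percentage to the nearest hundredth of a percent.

Value after one year: 1,990 × (1 + 0.0625/4)^4 = 1,990 × 1.063980 = $2,117.32.
Effective yield on the $2,000 outlay: 2,117.32 / 2,000 − 1 = 0.058660 = 5.87%.

5.87%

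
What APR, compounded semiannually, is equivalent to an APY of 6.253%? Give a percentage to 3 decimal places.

6.158%

(1 + r/2)^2 − 1 = 0.06253, so 1 + r/2 = 1.06253^(1/2).
r/2 = 0.030791, so r = 0.061582 = 6.158%.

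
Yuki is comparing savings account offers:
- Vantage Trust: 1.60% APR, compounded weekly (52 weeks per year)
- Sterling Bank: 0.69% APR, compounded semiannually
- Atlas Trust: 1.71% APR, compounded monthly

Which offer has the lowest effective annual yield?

Vantage Trust: (1 + 0.0160/52)^52 − 1 = 1.613%
Sterling Bank: (1 + 0.0069/2)^2 − 1 = 0.691%
Atlas Trust: (1 + 0.0171/12)^12 − 1 = 1.723%
The lowest effective annual rate is Sterling Bank at 0.691%.

Sterling Bank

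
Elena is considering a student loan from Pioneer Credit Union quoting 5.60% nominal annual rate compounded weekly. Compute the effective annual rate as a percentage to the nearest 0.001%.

EAR = (1 + 0.0560/52)^52 − 1.
= (1 + 0.001077)^52 − 1 = 1.057566 − 1 = 5.757%.

5.757%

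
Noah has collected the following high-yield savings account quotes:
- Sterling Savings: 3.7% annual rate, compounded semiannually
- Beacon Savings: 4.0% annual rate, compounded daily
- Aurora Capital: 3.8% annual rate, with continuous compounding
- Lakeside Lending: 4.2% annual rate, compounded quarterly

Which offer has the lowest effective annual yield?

Sterling Savings

Sterling Savings: (1 + 0.037/2)^2 − 1 = 3.734%
Beacon Savings: (1 + 0.040/365)^365 − 1 = 4.081%
Aurora Capital: e^0.038 − 1 = 3.873%
Lakeside Lending: (1 + 0.042/4)^4 − 1 = 4.267%
The lowest effective annual rate is Sterling Savings at 3.734%.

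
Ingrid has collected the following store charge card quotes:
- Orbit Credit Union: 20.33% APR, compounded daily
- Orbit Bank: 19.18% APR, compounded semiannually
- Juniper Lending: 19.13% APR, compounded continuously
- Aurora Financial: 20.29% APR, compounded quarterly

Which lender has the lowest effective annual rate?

Orbit Bank

Orbit Credit Union: (1 + 0.2033/365)^365 − 1 = 22.537%
Orbit Bank: (1 + 0.1918/2)^2 − 1 = 20.100%
Juniper Lending: e^0.1913 − 1 = 21.082%
Aurora Financial: (1 + 0.2029/4)^4 − 1 = 21.887%
The lowest effective annual rate is Orbit Bank at 20.100%.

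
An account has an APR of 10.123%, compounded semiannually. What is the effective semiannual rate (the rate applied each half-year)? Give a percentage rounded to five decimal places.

With a nominal annual rate compounded semiannually, the periodic rate is the nominal rate divided by 2.
i = 0.10123 / 2 = 0.0506150 = 5.06150%.

5.06150%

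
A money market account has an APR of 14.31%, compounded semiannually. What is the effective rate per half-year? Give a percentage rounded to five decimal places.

With a nominal annual rate compounded semiannually, the periodic rate is the nominal rate divided by 2.
i = 0.1431 / 2 = 0.0715500 = 7.15500%.

7.15500%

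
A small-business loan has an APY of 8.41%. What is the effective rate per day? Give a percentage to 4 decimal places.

0.0221%

The per-day rate i satisfies (1 + i)^365 = 1 + 0.0841.
i = 1.0841^(1/365) − 1 = 0.0002213 = 0.0221%.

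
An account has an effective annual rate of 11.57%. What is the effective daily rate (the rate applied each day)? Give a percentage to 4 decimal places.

The per-day rate i satisfies (1 + i)^365 = 1 + 0.1157.
i = 1.1157^(1/365) − 1 = 0.0003000 = 0.0300%.

0.0300%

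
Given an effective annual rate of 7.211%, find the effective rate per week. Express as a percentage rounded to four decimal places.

0.1340%

The per-week rate i satisfies (1 + i)^52 = 1 + 0.07211.
i = 1.07211^(1/52) − 1 = 0.0013399 = 0.1340%.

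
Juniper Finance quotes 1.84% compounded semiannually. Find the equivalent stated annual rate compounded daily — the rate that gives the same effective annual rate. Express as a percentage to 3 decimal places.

1.832%

EAR = (1 + 0.0184/2)^2 − 1 = 0.018485.
Solve (1 + r/365)^365 = 1.018485: r/365 = 1.018485^(1/365) − 1 = 0.000050, so r = 0.018316 = 1.832%.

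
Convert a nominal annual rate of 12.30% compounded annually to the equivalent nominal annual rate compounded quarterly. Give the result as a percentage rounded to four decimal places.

Compounded annually, EAR = nominal = 0.123000.
Solve (1 + r/4)^4 = 1.123000: r/4 = 1.123000^(1/4) − 1 = 0.029426, so r = 0.117702 = 11.7702%.

11.7702%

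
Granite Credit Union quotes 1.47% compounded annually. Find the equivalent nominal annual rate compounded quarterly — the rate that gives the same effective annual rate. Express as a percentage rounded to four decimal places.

1.4620%

Compounded annually, EAR = nominal = 0.014700.
Solve (1 + r/4)^4 = 1.014700: r/4 = 1.014700^(1/4) − 1 = 0.003655, so r = 0.014620 = 1.4620%.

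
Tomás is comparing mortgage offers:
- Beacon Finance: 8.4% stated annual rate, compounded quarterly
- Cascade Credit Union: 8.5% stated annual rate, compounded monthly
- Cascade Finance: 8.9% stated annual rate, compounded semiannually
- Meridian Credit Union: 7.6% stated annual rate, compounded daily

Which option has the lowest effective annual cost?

Beacon Finance: (1 + 0.084/4)^4 − 1 = 8.668%
Cascade Credit Union: (1 + 0.085/12)^12 − 1 = 8.839%
Cascade Finance: (1 + 0.089/2)^2 − 1 = 9.098%
Meridian Credit Union: (1 + 0.076/365)^365 − 1 = 7.895%
The lowest effective annual rate is Meridian Credit Union at 7.895%.

Meridian Credit Union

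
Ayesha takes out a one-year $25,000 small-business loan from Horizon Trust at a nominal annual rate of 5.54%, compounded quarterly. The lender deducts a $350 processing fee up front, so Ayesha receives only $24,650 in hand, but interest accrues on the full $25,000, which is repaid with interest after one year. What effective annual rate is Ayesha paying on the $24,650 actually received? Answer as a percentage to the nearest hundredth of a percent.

7.16%

Amount owed after one year: 25,000 × (1 + 0.0554/4)^4 = 25,000 × 1.056562 = $26,414.04.
Effective rate on net proceeds: 26,414.04 / 24,650 − 1 = 0.071563 = 7.16%.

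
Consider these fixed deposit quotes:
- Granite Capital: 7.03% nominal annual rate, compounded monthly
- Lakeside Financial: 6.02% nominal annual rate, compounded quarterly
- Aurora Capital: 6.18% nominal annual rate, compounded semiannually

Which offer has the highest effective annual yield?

Granite Capital

Granite Capital: (1 + 0.0703/12)^12 − 1 = 7.261%
Lakeside Financial: (1 + 0.0602/4)^4 − 1 = 6.157%
Aurora Capital: (1 + 0.0618/2)^2 − 1 = 6.275%
The highest effective annual rate is Granite Capital at 7.261%.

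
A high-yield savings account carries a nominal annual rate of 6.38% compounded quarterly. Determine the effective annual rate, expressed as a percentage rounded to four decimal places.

EAR = (1 + 0.0638/4)^4 − 1.
= (1 + 0.015950)^4 − 1 = 1.065343 − 1 = 6.5343%.

6.5343%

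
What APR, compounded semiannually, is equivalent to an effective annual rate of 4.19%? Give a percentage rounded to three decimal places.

(1 + r/2)^2 − 1 = 0.0419, so 1 + r/2 = 1.0419^(1/2).
r/2 = 0.020735, so r = 0.041470 = 4.147%.

4.147%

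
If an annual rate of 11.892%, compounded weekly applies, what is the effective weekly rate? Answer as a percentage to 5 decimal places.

0.22869%

With a nominal annual rate compounded weekly, the periodic rate is the nominal rate divided by 52.
i = 0.11892 / 52 = 0.0022869 = 0.22869%.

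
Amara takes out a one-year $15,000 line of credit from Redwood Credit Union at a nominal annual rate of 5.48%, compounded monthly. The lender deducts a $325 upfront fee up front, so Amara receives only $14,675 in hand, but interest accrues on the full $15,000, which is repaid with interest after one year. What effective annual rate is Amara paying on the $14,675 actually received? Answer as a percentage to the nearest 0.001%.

7.959%

Amount owed after one year: 15,000 × (1 + 0.0548/12)^12 = 15,000 × 1.056198 = $15,842.96.
Effective rate on net proceeds: 15,842.96 / 14,675 − 1 = 0.079589 = 7.959%.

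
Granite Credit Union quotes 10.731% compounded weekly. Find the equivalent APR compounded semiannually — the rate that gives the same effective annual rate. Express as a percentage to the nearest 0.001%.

EAR = (1 + 0.10731/52)^52 − 1 = 0.113156.
Solve (1 + r/2)^2 = 1.113156: r/2 = 1.113156^(1/2) − 1 = 0.055062, so r = 0.110124 = 11.012%.

11.012%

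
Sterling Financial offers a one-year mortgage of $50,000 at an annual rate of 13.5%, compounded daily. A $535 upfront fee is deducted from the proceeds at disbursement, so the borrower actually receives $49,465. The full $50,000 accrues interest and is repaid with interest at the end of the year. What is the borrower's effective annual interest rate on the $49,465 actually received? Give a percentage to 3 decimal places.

15.689%

Amount owed after one year: 50,000 × (1 + 0.135/365)^365 = 50,000 × 1.144508 = $57,225.41.
Effective rate on net proceeds: 57,225.41 / 49,465 − 1 = 0.156887 = 15.689%.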